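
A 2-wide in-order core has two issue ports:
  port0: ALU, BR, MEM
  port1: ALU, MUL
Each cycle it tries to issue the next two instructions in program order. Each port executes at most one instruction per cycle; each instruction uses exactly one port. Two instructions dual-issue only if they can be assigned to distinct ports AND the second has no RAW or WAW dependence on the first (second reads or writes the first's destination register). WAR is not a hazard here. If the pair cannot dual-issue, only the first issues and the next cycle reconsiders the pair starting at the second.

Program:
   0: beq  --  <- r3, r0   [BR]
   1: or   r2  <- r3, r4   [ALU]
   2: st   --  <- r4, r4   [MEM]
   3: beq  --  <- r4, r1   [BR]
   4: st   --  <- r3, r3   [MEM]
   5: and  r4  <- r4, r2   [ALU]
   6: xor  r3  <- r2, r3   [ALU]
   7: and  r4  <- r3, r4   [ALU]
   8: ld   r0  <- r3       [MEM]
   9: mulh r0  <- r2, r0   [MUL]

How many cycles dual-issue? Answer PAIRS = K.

PAIRS = 3

#0 head=0: beq;or i0,i1 pair
#1 head=2: st i2 no-port MEM/BR
#2 head=3: beq i3 no-port BR/MEM
#3 head=4: st;and i4,i5 pair
#4 head=6: xor i6 RAW r3
#5 head=7: and;ld i7,i8 pair
#6 head=9: mulh i9 tail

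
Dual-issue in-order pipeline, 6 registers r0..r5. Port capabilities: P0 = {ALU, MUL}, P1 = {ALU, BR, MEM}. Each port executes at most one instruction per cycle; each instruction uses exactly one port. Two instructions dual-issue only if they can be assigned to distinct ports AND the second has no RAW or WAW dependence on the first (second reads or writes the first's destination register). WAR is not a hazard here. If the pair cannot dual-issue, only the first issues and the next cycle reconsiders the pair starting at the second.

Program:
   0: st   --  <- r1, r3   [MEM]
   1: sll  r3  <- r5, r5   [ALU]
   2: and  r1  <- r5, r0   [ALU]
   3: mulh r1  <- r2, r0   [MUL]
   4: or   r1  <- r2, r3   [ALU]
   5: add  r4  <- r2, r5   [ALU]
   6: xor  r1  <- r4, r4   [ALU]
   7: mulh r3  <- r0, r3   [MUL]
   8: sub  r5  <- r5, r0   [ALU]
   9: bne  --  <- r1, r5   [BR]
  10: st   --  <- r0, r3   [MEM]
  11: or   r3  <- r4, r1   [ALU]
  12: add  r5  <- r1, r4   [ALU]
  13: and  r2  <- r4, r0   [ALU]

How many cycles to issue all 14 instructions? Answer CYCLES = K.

CYCLES = 9

c0: i0+i1 st+sll  dual
c1: i2 and  WAW r1
c2: i3 mulh  WAW r1
c3: i4+i5 or+add  dual
c4: i6+i7 xor+mulh  dual
c5: i8 sub  RAW r5
c6: i9 bne  no-port BR/MEM
c7: i10+i11 st+or  dual
c8: i12+i13 add+and  dual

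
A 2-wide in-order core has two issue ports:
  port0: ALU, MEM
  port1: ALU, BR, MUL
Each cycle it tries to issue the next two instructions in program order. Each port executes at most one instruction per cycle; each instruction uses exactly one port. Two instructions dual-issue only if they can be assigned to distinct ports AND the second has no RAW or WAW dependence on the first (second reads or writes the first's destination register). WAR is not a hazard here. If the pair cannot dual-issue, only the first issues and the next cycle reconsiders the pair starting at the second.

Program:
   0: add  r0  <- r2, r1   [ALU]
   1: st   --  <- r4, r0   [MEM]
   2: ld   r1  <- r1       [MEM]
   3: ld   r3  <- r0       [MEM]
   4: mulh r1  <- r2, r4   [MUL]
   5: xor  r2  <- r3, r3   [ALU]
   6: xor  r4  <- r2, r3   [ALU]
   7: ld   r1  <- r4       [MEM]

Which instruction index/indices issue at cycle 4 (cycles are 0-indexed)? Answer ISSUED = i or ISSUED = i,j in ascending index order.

ISSUED = 5

[0] i0  add.ALU  -- RAW r0
[1] i1  st.MEM  -- no-port MEM/MEM
[2] i2  ld.MEM  -- no-port MEM/MEM
[3] i3&i4  ld.MEM/mulh.MUL  -- pair
[4] i5  xor.ALU  -- RAW r2
[5] i6  xor.ALU  -- RAW r4
[6] i7  ld.MEM  -- tail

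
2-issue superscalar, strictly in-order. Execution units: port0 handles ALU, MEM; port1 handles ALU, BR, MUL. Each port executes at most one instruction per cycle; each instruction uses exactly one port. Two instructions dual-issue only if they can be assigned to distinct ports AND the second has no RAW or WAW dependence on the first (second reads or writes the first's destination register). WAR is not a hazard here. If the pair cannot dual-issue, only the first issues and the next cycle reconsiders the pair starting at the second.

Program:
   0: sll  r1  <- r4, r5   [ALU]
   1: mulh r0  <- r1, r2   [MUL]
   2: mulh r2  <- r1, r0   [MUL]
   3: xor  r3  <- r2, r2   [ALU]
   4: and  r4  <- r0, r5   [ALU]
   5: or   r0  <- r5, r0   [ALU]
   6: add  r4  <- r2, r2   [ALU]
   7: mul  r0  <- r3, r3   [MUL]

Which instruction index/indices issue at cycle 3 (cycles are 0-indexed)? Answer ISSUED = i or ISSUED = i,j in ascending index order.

[0] i0  sll  -- RAW r1
[1] i1  mulh  -- no-port MUL/MUL
[2] i2  mulh  -- RAW r2
[3] i3+i4  xor/and  -- dual
[4] i5+i6  or/add  -- dual
[5] i7  mul  -- tail

ISSUED = 3,4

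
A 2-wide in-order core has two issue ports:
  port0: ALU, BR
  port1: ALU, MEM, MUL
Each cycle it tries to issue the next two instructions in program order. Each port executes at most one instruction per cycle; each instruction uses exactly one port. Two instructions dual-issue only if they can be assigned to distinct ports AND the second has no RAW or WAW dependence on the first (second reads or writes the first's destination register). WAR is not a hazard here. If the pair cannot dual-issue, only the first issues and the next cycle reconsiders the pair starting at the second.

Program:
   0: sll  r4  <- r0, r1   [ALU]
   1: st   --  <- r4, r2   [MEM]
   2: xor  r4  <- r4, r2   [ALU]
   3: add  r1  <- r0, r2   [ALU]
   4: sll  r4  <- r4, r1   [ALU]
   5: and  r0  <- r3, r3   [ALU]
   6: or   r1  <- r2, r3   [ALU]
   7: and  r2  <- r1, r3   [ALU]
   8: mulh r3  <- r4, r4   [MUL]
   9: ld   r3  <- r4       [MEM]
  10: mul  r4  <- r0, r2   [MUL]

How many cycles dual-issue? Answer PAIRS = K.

  cy0 -> i0 (sll.ALU) RAW r4
  cy1 -> i1,i2 (st.MEM/xor.ALU) pair
  cy2 -> i3 (add.ALU) RAW r1
  cy3 -> i4,i5 (sll.ALU/and.ALU) pair
  cy4 -> i6 (or.ALU) RAW r1
  cy5 -> i7,i8 (and.ALU/mulh.MUL) pair
  cy6 -> i9 (ld.MEM) no-port MEM/MUL
  cy7 -> i10 (mul.MUL) tail

PAIRS = 3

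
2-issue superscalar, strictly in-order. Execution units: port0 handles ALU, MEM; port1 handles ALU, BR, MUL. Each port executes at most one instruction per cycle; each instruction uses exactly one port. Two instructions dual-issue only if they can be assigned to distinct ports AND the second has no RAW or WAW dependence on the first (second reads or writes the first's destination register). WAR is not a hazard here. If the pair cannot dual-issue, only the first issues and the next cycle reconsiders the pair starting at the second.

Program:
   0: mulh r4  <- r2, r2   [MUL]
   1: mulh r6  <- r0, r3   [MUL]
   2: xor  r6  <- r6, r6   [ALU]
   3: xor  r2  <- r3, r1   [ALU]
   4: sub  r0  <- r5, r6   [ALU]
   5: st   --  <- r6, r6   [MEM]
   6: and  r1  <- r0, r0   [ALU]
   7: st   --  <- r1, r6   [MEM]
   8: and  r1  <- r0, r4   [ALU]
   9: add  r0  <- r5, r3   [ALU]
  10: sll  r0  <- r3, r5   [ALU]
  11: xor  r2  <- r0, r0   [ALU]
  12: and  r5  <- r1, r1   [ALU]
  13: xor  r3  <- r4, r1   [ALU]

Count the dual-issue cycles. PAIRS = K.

PAIRS = 4

t=0 i0:mulh ; no-port MUL/MUL
t=1 i1:mulh ; RAW+WAW r6
t=2 i2,i3:xor/xor ; 2-wide
t=3 i4,i5:sub/st ; 2-wide
t=4 i6:and ; RAW r1
t=5 i7,i8:st/and ; 2-wide
t=6 i9:add ; WAW r0
t=7 i10:sll ; RAW r0
t=8 i11,i12:xor/and ; 2-wide
t=9 i13:xor ; tail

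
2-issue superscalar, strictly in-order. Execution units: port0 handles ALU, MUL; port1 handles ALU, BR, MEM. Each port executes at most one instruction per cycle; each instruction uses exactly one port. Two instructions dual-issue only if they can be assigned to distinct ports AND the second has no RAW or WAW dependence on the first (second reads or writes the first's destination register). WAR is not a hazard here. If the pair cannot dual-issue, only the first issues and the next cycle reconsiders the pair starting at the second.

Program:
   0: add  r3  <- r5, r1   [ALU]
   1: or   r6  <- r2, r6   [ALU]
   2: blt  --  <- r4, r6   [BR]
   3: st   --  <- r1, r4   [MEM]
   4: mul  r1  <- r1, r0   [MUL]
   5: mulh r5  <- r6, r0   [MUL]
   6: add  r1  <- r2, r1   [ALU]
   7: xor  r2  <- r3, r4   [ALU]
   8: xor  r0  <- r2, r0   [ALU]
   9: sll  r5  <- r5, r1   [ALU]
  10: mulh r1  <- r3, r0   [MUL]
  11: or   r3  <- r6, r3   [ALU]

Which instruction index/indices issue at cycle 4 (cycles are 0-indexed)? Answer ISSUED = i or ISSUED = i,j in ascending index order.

0. add or @i0+i1  | 2-wide
1. blt @i2  | no-port BR/MEM
2. st mul @i3+i4  | 2-wide
3. mulh add @i5+i6  | 2-wide
4. xor @i7  | RAW r2
5. xor sll @i8+i9  | 2-wide
6. mulh or @i10+i11  | 2-wide

ISSUED = 7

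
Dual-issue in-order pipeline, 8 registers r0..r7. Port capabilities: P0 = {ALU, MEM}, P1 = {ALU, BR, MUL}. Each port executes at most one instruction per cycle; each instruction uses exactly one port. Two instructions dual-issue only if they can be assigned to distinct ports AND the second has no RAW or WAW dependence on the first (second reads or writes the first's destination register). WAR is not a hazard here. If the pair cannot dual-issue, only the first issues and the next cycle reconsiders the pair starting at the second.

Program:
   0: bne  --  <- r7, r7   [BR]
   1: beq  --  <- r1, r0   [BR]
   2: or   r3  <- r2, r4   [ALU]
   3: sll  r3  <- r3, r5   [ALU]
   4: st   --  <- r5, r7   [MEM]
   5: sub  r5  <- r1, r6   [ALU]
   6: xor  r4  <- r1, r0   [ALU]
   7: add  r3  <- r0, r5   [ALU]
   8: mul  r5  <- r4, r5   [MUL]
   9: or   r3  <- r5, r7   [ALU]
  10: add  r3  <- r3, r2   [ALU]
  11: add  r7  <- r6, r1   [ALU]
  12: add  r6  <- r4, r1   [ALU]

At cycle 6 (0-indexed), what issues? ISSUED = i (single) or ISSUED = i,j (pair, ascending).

ISSUED = 10,11

t=0 i0:bne.BR ; no-port BR/BR
t=1 i1,i2:beq.BR+or.ALU ; dual
t=2 i3,i4:sll.ALU+st.MEM ; dual
t=3 i5,i6:sub.ALU+xor.ALU ; dual
t=4 i7,i8:add.ALU+mul.MUL ; dual
t=5 i9:or.ALU ; RAW+WAW r3
t=6 i10,i11:add.ALU+add.ALU ; dual
t=7 i12:add.ALU ; tail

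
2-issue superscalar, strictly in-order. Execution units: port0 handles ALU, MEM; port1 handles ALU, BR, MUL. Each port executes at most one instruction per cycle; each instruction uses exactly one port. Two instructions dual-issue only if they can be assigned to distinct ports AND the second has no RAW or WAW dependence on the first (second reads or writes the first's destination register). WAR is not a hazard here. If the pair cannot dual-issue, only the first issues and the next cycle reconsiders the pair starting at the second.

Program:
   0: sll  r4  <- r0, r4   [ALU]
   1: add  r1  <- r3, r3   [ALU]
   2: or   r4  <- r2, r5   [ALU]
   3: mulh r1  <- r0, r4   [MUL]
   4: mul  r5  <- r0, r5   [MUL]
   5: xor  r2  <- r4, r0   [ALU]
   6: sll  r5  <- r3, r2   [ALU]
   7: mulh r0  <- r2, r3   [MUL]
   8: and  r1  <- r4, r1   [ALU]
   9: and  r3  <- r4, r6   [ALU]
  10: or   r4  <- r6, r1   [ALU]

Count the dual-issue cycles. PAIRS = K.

PAIRS = 4

  cy0 -> i0+i1 (sll.ALU add.ALU) dual
  cy1 -> i2 (or.ALU) RAW r4
  cy2 -> i3 (mulh.MUL) no-port MUL/MUL
  cy3 -> i4+i5 (mul.MUL xor.ALU) dual
  cy4 -> i6+i7 (sll.ALU mulh.MUL) dual
  cy5 -> i8+i9 (and.ALU and.ALU) dual
  cy6 -> i10 (or.ALU) tail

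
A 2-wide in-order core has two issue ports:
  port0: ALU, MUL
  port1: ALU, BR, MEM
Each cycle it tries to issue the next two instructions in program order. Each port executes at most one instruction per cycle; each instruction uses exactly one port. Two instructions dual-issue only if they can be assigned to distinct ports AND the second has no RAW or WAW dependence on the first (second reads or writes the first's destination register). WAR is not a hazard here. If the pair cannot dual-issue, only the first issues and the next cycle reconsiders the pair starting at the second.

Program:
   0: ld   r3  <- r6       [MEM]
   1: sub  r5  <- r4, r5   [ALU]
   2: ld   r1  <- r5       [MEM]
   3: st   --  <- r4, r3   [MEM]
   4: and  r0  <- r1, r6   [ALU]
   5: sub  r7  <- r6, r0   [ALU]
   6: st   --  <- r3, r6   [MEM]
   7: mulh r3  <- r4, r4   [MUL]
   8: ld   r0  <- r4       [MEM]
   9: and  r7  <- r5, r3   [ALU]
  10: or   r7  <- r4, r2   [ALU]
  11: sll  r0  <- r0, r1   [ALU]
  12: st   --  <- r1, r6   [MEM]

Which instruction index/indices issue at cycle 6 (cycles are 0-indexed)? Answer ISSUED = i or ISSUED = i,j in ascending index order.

ISSUED = 10,11

0. ld.MEM sub.ALU @i0/i1  | dual
1. ld.MEM @i2  | no-port MEM/MEM
2. st.MEM and.ALU @i3/i4  | dual
3. sub.ALU st.MEM @i5/i6  | dual
4. mulh.MUL ld.MEM @i7/i8  | dual
5. and.ALU @i9  | WAW r7
6. or.ALU sll.ALU @i10/i11  | dual
7. st.MEM @i12  | tail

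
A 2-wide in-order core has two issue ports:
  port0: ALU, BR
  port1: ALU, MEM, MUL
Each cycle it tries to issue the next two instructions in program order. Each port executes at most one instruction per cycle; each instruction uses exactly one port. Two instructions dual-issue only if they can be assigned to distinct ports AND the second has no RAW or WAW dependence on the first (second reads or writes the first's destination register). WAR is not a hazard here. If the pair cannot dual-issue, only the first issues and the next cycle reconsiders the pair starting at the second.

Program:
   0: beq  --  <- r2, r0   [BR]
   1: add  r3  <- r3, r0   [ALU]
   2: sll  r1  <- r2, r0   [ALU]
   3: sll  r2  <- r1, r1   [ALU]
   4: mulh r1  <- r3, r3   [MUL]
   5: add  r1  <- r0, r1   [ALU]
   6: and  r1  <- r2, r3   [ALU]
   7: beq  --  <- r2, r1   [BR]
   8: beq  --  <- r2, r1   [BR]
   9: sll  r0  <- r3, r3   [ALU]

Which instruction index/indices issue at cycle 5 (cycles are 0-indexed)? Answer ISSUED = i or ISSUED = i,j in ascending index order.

t=0 i0&i1:beq.BR;add.ALU ; dual
t=1 i2:sll.ALU ; RAW r1
t=2 i3&i4:sll.ALU;mulh.MUL ; dual
t=3 i5:add.ALU ; WAW r1
t=4 i6:and.ALU ; RAW r1
t=5 i7:beq.BR ; no-port BR/BR
t=6 i8&i9:beq.BR;sll.ALU ; dual

ISSUED = 7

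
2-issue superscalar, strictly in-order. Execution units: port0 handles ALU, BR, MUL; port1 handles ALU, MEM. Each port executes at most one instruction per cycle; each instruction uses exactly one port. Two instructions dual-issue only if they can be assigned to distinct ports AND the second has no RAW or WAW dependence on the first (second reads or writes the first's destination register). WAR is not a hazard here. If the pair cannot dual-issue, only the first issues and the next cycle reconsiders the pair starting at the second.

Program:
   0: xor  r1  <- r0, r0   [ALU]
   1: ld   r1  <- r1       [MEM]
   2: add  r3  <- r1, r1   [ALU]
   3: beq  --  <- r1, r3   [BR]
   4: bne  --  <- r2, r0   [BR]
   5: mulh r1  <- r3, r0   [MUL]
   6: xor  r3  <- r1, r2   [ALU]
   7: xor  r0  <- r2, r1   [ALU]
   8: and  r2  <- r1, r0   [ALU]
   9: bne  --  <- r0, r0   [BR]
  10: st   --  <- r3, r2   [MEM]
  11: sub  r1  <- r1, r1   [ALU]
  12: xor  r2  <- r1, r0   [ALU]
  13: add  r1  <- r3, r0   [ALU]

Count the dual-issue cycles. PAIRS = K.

#0 head=0: xor i0 RAW+WAW r1
#1 head=1: ld i1 RAW r1
#2 head=2: add i2 RAW r3
#3 head=3: beq i3 no-port BR/BR
#4 head=4: bne i4 no-port BR/MUL
#5 head=5: mulh i5 RAW r1
#6 head=6: xor+xor i6/i7 pair
#7 head=8: and+bne i8/i9 pair
#8 head=10: st+sub i10/i11 pair
#9 head=12: xor+add i12/i13 pair

PAIRS = 4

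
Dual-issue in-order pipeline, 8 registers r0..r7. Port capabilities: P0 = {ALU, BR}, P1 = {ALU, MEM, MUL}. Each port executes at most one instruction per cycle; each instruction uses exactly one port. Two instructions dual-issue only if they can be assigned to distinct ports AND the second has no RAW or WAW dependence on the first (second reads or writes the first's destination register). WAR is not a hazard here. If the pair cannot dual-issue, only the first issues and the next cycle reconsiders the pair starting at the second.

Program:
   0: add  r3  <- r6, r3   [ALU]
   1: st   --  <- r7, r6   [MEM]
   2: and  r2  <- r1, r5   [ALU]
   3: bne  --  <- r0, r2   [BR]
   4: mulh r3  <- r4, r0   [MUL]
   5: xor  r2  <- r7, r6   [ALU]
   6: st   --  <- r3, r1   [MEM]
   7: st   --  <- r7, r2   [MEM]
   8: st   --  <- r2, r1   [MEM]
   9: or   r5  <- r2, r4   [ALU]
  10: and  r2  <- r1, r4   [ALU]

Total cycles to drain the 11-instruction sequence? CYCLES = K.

CYCLES = 7

0. add.ALU+st.MEM @i0/i1  | pair
1. and.ALU @i2  | RAW r2
2. bne.BR+mulh.MUL @i3/i4  | pair
3. xor.ALU+st.MEM @i5/i6  | pair
4. st.MEM @i7  | no-port MEM/MEM
5. st.MEM+or.ALU @i8/i9  | pair
6. and.ALU @i10  | tail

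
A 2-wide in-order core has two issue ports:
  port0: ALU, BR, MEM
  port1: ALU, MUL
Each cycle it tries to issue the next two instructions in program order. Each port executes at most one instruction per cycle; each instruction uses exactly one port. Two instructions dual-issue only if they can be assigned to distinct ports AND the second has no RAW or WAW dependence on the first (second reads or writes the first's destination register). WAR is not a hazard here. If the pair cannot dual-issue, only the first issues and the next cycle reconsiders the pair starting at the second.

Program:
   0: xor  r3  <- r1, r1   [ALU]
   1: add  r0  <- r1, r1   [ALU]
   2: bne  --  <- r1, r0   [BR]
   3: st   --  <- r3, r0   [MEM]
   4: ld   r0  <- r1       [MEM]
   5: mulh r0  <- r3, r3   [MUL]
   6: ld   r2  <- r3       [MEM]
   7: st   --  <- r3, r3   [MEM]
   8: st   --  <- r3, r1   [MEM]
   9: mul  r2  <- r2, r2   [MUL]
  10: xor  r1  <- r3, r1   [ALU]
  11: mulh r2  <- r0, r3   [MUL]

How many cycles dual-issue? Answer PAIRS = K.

0. xor add @i0,i1  | dual
1. bne @i2  | no-port BR/MEM
2. st @i3  | no-port MEM/MEM
3. ld @i4  | WAW r0
4. mulh ld @i5,i6  | dual
5. st @i7  | no-port MEM/MEM
6. st mul @i8,i9  | dual
7. xor mulh @i10,i11  | dual

PAIRS = 4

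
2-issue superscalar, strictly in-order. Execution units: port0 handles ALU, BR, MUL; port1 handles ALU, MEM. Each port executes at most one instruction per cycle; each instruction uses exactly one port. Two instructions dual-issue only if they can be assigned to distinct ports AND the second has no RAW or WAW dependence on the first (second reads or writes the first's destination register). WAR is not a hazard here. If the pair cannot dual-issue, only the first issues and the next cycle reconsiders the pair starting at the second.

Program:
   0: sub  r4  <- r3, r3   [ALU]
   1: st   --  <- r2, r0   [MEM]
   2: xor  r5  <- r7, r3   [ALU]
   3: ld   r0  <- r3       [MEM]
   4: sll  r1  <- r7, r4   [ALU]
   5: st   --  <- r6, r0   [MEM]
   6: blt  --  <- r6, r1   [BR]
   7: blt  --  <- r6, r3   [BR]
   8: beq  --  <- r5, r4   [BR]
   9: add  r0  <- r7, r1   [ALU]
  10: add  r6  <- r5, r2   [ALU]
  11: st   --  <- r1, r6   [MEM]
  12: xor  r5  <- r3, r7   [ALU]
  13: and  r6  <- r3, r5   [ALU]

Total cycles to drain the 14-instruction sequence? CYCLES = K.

#0 head=0: sub st i0+i1 pair
#1 head=2: xor ld i2+i3 pair
#2 head=4: sll st i4+i5 pair
#3 head=6: blt i6 no-port BR/BR
#4 head=7: blt i7 no-port BR/BR
#5 head=8: beq add i8+i9 pair
#6 head=10: add i10 RAW r6
#7 head=11: st xor i11+i12 pair
#8 head=13: and i13 tail

CYCLES = 9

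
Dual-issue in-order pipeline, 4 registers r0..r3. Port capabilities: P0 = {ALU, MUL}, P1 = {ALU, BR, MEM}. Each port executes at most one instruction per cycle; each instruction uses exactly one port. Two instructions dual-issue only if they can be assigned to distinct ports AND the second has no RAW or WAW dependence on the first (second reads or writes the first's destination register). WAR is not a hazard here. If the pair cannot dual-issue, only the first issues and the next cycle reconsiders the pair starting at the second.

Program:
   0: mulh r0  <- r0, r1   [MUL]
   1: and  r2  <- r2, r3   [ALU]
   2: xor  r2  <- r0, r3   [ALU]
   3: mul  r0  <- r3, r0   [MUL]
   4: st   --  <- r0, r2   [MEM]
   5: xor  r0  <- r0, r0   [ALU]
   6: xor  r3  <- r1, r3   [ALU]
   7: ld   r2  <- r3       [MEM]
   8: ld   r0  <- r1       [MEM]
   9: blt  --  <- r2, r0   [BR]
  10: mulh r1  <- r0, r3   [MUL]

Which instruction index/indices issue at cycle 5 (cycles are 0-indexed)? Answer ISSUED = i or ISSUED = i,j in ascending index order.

ISSUED = 8

0. mulh.MUL and.ALU @i0/i1  | 2-wide
1. xor.ALU mul.MUL @i2/i3  | 2-wide
2. st.MEM xor.ALU @i4/i5  | 2-wide
3. xor.ALU @i6  | RAW r3
4. ld.MEM @i7  | no-port MEM/MEM
5. ld.MEM @i8  | no-port MEM/BR
6. blt.BR mulh.MUL @i9/i10  | 2-wide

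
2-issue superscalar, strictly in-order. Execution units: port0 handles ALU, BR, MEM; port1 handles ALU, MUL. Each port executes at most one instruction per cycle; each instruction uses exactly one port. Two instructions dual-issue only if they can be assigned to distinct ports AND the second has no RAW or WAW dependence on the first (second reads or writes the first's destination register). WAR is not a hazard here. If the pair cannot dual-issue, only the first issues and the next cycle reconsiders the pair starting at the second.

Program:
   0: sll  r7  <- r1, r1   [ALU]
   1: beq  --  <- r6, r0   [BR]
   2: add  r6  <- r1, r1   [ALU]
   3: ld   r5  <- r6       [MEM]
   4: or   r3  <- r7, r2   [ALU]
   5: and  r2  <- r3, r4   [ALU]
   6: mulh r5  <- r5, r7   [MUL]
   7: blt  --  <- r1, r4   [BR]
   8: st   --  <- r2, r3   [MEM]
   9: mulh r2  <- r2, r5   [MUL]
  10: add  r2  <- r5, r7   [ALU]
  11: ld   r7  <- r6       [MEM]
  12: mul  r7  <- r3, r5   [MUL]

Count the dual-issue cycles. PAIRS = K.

PAIRS = 5

t=0 i0&i1:sll.ALU beq.BR ; pair
t=1 i2:add.ALU ; RAW r6
t=2 i3&i4:ld.MEM or.ALU ; pair
t=3 i5&i6:and.ALU mulh.MUL ; pair
t=4 i7:blt.BR ; no-port BR/MEM
t=5 i8&i9:st.MEM mulh.MUL ; pair
t=6 i10&i11:add.ALU ld.MEM ; pair
t=7 i12:mul.MUL ; tail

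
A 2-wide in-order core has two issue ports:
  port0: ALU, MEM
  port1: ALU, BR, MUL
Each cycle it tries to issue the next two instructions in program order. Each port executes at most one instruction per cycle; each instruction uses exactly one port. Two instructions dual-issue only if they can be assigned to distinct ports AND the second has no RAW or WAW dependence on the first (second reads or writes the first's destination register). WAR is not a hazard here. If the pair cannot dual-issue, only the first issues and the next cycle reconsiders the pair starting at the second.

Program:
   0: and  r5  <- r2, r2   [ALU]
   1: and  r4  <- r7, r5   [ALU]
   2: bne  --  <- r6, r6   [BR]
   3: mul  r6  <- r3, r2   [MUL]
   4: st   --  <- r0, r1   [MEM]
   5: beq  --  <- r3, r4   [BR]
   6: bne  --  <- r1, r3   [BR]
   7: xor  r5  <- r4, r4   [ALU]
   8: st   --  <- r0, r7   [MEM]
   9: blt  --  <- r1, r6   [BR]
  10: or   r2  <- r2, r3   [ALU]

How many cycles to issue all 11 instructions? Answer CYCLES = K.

#0 head=0: and.ALU i0 RAW r5
#1 head=1: and.ALU+bne.BR i1+i2 2-wide
#2 head=3: mul.MUL+st.MEM i3+i4 2-wide
#3 head=5: beq.BR i5 no-port BR/BR
#4 head=6: bne.BR+xor.ALU i6+i7 2-wide
#5 head=8: st.MEM+blt.BR i8+i9 2-wide
#6 head=10: or.ALU i10 tail

CYCLES = 7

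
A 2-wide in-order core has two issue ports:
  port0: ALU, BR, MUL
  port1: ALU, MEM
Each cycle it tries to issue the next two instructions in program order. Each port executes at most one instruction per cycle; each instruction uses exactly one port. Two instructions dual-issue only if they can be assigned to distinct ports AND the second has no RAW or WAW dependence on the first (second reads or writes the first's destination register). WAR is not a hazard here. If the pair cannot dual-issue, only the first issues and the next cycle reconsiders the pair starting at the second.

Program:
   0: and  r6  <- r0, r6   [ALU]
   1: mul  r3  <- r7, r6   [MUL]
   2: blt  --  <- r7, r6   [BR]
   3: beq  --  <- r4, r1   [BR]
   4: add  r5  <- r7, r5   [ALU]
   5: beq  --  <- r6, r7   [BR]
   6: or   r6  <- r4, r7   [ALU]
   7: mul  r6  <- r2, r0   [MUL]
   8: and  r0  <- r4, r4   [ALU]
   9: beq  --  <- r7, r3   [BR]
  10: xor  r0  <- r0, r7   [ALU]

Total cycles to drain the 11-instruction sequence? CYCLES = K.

CYCLES = 7

[0] i0  and.ALU  -- RAW r6
[1] i1  mul.MUL  -- no-port MUL/BR
[2] i2  blt.BR  -- no-port BR/BR
[3] i3/i4  beq.BR/add.ALU  -- 2-wide
[4] i5/i6  beq.BR/or.ALU  -- 2-wide
[5] i7/i8  mul.MUL/and.ALU  -- 2-wide
[6] i9/i10  beq.BR/xor.ALU  -- 2-wide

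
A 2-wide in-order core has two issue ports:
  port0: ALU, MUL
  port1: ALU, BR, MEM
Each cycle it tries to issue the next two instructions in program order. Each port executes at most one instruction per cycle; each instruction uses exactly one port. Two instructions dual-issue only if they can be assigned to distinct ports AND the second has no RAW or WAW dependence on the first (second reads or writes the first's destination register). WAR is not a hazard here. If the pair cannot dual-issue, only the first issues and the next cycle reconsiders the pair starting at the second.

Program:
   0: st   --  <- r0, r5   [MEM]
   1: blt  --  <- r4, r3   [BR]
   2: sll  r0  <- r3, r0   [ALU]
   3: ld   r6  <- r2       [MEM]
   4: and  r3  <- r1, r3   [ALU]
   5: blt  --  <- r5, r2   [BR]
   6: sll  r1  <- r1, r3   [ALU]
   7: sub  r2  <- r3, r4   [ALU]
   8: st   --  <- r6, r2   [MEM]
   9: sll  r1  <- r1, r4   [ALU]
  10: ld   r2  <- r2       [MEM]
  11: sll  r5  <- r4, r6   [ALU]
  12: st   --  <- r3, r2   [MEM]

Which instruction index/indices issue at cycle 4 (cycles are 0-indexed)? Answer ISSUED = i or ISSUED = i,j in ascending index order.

c0: i0 st  no-port MEM/BR
c1: i1+i2 blt;sll  pair
c2: i3+i4 ld;and  pair
c3: i5+i6 blt;sll  pair
c4: i7 sub  RAW r2
c5: i8+i9 st;sll  pair
c6: i10+i11 ld;sll  pair
c7: i12 st  tail

ISSUED = 7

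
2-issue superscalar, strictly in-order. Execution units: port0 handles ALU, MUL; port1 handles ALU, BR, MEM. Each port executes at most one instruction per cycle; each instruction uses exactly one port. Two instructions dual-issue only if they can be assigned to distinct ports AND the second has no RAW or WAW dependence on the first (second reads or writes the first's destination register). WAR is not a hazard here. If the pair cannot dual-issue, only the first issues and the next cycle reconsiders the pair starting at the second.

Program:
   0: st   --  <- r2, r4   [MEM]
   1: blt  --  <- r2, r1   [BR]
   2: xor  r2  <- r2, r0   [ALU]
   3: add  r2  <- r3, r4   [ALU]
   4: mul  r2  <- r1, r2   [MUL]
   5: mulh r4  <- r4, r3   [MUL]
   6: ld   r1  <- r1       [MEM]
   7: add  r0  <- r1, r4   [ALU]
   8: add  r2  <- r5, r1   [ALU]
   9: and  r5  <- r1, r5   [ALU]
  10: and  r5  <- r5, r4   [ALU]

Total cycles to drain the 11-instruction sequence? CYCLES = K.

CYCLES = 8

c0: i0 st  no-port MEM/BR
c1: i1+i2 blt+xor  2-wide
c2: i3 add  RAW+WAW r2
c3: i4 mul  no-port MUL/MUL
c4: i5+i6 mulh+ld  2-wide
c5: i7+i8 add+add  2-wide
c6: i9 and  RAW+WAW r5
c7: i10 and  tail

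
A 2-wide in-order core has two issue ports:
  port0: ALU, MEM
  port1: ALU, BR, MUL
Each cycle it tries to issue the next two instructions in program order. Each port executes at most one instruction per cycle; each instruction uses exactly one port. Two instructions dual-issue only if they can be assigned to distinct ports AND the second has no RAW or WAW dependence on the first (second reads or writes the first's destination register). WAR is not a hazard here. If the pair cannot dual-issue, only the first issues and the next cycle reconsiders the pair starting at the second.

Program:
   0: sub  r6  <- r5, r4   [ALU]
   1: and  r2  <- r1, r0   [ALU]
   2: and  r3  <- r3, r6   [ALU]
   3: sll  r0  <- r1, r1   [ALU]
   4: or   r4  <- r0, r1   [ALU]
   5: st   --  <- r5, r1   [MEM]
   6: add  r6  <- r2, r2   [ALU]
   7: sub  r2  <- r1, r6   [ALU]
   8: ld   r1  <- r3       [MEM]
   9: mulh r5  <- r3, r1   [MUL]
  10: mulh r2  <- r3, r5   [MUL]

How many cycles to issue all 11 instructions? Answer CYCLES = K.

[0] i0+i1  sub.ALU;and.ALU  -- dual
[1] i2+i3  and.ALU;sll.ALU  -- dual
[2] i4+i5  or.ALU;st.MEM  -- dual
[3] i6  add.ALU  -- RAW r6
[4] i7+i8  sub.ALU;ld.MEM  -- dual
[5] i9  mulh.MUL  -- no-port MUL/MUL
[6] i10  mulh.MUL  -- tail

CYCLES = 7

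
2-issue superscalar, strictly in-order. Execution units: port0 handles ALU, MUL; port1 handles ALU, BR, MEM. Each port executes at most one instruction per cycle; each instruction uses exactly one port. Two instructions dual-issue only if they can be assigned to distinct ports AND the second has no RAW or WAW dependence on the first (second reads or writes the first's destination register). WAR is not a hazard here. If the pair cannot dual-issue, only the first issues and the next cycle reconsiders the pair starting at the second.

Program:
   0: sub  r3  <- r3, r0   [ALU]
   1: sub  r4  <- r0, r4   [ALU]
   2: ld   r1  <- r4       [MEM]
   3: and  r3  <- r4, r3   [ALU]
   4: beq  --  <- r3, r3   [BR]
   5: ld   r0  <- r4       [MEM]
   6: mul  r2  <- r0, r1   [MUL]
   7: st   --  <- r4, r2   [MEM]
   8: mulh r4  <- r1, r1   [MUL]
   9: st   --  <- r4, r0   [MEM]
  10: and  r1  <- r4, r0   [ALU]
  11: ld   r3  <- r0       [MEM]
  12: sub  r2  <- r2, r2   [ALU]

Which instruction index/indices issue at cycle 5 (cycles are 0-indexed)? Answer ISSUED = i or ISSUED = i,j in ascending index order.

ISSUED = 7,8

t=0 i0&i1:sub.ALU;sub.ALU ; 2-wide
t=1 i2&i3:ld.MEM;and.ALU ; 2-wide
t=2 i4:beq.BR ; no-port BR/MEM
t=3 i5:ld.MEM ; RAW r0
t=4 i6:mul.MUL ; RAW r2
t=5 i7&i8:st.MEM;mulh.MUL ; 2-wide
t=6 i9&i10:st.MEM;and.ALU ; 2-wide
t=7 i11&i12:ld.MEM;sub.ALU ; 2-wide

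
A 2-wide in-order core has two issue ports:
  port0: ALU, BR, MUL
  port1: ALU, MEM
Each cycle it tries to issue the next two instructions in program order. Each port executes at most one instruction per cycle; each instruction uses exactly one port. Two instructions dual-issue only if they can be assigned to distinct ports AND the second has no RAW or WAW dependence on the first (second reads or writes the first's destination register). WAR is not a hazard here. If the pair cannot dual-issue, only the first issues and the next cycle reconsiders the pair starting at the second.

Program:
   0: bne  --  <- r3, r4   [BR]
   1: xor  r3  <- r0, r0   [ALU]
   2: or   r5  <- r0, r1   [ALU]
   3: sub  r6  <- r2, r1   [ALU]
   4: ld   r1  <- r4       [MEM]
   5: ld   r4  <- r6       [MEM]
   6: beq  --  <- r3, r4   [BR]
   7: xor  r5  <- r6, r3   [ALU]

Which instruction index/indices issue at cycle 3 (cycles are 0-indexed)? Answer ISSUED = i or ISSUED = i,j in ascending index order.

c0: i0&i1 bne;xor  pair
c1: i2&i3 or;sub  pair
c2: i4 ld  no-port MEM/MEM
c3: i5 ld  RAW r4
c4: i6&i7 beq;xor  pair

ISSUED = 5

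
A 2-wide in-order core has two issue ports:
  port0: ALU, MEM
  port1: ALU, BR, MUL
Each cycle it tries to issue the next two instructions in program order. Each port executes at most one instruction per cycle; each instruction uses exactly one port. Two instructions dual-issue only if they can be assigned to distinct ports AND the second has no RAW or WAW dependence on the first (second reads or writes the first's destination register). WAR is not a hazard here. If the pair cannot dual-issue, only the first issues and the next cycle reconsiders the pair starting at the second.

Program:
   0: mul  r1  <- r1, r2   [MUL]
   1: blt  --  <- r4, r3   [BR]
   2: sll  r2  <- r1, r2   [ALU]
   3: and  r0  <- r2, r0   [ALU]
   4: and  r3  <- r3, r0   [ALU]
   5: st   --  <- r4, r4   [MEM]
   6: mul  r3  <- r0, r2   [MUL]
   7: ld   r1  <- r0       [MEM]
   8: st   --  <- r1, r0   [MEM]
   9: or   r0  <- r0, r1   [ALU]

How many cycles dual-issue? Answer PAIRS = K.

PAIRS = 4

0. mul @i0  | no-port MUL/BR
1. blt/sll @i1+i2  | 2-wide
2. and @i3  | RAW r0
3. and/st @i4+i5  | 2-wide
4. mul/ld @i6+i7  | 2-wide
5. st/or @i8+i9  | 2-wide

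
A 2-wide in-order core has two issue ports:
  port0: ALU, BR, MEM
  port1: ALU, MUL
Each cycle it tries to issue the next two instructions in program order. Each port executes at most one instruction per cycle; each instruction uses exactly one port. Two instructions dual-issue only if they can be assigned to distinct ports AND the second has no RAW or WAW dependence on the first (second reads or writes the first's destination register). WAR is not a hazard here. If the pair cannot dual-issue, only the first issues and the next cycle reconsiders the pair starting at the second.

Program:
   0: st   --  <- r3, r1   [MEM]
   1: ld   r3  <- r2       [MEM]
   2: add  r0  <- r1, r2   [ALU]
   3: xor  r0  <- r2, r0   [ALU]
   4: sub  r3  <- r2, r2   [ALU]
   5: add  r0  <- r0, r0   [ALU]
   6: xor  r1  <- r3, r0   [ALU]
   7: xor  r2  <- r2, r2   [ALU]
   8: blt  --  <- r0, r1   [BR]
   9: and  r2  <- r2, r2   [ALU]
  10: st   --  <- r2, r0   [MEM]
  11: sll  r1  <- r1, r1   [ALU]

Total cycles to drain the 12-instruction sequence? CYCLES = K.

c0: i0 st  no-port MEM/MEM
c1: i1/i2 ld+add  dual
c2: i3/i4 xor+sub  dual
c3: i5 add  RAW r0
c4: i6/i7 xor+xor  dual
c5: i8/i9 blt+and  dual
c6: i10/i11 st+sll  dual

CYCLES = 7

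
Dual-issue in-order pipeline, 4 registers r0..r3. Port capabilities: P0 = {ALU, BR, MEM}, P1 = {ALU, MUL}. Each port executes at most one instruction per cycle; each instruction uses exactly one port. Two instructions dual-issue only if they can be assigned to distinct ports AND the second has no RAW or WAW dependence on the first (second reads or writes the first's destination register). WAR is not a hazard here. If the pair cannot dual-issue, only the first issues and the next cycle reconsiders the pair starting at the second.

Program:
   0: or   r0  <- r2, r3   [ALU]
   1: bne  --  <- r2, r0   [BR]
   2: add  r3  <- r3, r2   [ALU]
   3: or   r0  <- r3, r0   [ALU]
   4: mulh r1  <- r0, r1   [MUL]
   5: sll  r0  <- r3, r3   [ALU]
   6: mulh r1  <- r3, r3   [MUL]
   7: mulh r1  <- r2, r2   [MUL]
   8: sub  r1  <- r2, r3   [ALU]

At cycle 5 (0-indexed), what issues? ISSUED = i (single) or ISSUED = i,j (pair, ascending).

t=0 i0:or.ALU ; RAW r0
t=1 i1,i2:bne.BR;add.ALU ; 2-wide
t=2 i3:or.ALU ; RAW r0
t=3 i4,i5:mulh.MUL;sll.ALU ; 2-wide
t=4 i6:mulh.MUL ; no-port MUL/MUL
t=5 i7:mulh.MUL ; WAW r1
t=6 i8:sub.ALU ; tail

ISSUED = 7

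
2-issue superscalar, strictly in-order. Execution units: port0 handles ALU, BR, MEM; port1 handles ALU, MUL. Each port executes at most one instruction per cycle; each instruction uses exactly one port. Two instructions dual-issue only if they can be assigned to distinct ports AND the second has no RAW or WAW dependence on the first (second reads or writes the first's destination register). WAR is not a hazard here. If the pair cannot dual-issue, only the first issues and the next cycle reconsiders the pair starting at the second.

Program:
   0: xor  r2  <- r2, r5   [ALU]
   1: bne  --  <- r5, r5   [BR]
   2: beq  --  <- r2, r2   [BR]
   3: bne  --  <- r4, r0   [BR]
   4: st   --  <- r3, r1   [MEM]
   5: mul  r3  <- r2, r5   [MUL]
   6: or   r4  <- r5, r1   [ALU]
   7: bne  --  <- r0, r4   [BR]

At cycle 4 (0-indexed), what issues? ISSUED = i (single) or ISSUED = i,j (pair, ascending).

ISSUED = 6

[0] i0+i1  xor;bne  -- dual
[1] i2  beq  -- no-port BR/BR
[2] i3  bne  -- no-port BR/MEM
[3] i4+i5  st;mul  -- dual
[4] i6  or  -- RAW r4
[5] i7  bne  -- tail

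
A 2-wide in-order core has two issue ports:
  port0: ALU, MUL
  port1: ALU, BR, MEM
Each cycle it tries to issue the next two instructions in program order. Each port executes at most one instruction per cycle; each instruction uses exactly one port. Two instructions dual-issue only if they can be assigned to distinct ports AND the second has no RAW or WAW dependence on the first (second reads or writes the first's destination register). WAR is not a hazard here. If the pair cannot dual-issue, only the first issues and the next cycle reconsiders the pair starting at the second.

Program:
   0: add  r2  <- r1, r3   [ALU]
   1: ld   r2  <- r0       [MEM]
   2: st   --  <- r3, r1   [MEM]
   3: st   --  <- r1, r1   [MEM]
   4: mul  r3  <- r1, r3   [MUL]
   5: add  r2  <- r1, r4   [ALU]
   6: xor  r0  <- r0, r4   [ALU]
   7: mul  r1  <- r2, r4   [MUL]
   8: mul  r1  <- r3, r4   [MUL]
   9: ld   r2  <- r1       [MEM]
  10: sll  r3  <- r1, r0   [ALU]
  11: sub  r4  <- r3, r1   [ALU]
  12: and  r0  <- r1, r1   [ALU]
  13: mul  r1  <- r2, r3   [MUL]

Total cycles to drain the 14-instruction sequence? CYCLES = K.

c0: i0 add.ALU  WAW r2
c1: i1 ld.MEM  no-port MEM/MEM
c2: i2 st.MEM  no-port MEM/MEM
c3: i3&i4 st.MEM mul.MUL  pair
c4: i5&i6 add.ALU xor.ALU  pair
c5: i7 mul.MUL  no-port MUL/MUL
c6: i8 mul.MUL  RAW r1
c7: i9&i10 ld.MEM sll.ALU  pair
c8: i11&i12 sub.ALU and.ALU  pair
c9: i13 mul.MUL  tail

CYCLES = 10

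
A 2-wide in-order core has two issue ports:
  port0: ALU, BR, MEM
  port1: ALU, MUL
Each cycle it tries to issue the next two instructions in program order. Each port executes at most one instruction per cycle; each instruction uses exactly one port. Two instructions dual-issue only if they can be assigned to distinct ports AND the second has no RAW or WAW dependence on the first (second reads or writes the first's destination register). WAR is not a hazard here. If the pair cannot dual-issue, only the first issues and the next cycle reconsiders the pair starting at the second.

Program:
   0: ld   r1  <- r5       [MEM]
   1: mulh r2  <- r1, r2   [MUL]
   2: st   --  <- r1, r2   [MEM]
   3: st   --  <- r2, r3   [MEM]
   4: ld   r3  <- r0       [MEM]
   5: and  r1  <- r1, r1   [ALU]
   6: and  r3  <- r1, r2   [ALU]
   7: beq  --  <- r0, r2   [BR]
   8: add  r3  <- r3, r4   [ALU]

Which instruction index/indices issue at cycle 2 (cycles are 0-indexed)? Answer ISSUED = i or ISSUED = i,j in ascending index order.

ISSUED = 2

0. ld.MEM @i0  | RAW r1
1. mulh.MUL @i1  | RAW r2
2. st.MEM @i2  | no-port MEM/MEM
3. st.MEM @i3  | no-port MEM/MEM
4. ld.MEM/and.ALU @i4/i5  | dual
5. and.ALU/beq.BR @i6/i7  | dual
6. add.ALU @i8  | tail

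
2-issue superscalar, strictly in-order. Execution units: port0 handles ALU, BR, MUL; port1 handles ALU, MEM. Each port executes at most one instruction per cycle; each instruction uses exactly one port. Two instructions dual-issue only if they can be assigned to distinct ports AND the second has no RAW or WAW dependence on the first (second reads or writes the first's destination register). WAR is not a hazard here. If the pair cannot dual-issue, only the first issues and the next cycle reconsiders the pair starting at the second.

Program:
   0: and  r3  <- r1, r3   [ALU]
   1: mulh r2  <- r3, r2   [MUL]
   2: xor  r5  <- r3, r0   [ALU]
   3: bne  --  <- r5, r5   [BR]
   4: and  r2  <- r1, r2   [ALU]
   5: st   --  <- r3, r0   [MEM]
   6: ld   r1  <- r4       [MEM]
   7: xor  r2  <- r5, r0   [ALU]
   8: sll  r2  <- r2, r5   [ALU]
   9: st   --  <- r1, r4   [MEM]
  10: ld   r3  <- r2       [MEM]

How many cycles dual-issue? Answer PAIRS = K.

PAIRS = 4

  cy0 -> i0 (and.ALU) RAW r3
  cy1 -> i1/i2 (mulh.MUL xor.ALU) dual
  cy2 -> i3/i4 (bne.BR and.ALU) dual
  cy3 -> i5 (st.MEM) no-port MEM/MEM
  cy4 -> i6/i7 (ld.MEM xor.ALU) dual
  cy5 -> i8/i9 (sll.ALU st.MEM) dual
  cy6 -> i10 (ld.MEM) tail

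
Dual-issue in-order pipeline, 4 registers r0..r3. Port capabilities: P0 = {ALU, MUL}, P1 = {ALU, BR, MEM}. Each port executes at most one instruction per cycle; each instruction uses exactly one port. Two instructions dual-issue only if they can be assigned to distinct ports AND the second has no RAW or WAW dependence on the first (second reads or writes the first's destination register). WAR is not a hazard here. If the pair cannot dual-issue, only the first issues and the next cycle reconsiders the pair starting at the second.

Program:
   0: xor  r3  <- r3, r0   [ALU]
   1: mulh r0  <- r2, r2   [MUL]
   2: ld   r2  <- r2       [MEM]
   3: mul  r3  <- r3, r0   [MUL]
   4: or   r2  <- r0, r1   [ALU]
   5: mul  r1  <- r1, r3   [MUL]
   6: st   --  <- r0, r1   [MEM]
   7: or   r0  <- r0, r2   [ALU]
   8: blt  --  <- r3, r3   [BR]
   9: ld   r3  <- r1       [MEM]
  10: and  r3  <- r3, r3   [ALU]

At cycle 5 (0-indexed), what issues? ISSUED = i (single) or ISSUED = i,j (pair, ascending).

  cy0 -> i0,i1 (xor+mulh) dual
  cy1 -> i2,i3 (ld+mul) dual
  cy2 -> i4,i5 (or+mul) dual
  cy3 -> i6,i7 (st+or) dual
  cy4 -> i8 (blt) no-port BR/MEM
  cy5 -> i9 (ld) RAW+WAW r3
  cy6 -> i10 (and) tail

ISSUED = 9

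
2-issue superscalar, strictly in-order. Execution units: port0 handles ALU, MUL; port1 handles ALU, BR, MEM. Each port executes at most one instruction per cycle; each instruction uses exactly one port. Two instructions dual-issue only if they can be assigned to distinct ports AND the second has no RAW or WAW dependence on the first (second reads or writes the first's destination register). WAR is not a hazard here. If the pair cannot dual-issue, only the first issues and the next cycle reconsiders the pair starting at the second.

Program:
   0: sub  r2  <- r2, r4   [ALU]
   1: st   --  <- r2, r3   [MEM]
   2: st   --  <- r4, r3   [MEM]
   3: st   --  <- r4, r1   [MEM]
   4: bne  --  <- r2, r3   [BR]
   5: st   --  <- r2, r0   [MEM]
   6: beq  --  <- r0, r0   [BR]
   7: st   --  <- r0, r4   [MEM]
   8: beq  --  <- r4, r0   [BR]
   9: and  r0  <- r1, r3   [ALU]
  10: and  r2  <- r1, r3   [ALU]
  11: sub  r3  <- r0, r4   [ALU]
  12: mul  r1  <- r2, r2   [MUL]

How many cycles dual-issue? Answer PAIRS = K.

PAIRS = 2

  cy0 -> i0 (sub) RAW r2
  cy1 -> i1 (st) no-port MEM/MEM
  cy2 -> i2 (st) no-port MEM/MEM
  cy3 -> i3 (st) no-port MEM/BR
  cy4 -> i4 (bne) no-port BR/MEM
  cy5 -> i5 (st) no-port MEM/BR
  cy6 -> i6 (beq) no-port BR/MEM
  cy7 -> i7 (st) no-port MEM/BR
  cy8 -> i8&i9 (beq+and) dual
  cy9 -> i10&i11 (and+sub) dual
  cy10 -> i12 (mul) tail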